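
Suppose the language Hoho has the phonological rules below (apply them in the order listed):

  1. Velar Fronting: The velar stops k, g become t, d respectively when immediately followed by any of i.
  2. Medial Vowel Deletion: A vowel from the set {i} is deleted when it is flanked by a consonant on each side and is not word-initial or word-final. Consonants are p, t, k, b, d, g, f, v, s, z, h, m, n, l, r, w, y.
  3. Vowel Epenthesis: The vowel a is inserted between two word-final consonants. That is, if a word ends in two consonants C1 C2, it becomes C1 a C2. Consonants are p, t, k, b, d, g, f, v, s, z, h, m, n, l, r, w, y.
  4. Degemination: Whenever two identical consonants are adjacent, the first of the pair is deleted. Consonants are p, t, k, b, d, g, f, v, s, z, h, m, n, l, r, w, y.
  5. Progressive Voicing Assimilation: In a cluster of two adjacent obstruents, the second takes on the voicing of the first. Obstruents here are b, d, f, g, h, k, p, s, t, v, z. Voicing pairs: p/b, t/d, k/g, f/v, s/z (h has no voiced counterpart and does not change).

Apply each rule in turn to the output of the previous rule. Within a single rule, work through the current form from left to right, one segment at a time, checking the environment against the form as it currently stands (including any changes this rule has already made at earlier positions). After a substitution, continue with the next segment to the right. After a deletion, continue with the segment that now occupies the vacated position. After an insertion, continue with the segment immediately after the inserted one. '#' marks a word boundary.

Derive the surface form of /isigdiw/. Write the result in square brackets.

[isktaw]

1 Velar Fronting: no change — [isigdiw]
2 Medial Vowel Deletion: [isigdiw] → [isgdw]
3 Vowel Epenthesis: [isgdw] → [isgdaw]
4 Degemination: no change — [isgdaw]
5 Progressive Voicing Assimilation: [isgdaw] → [isktaw]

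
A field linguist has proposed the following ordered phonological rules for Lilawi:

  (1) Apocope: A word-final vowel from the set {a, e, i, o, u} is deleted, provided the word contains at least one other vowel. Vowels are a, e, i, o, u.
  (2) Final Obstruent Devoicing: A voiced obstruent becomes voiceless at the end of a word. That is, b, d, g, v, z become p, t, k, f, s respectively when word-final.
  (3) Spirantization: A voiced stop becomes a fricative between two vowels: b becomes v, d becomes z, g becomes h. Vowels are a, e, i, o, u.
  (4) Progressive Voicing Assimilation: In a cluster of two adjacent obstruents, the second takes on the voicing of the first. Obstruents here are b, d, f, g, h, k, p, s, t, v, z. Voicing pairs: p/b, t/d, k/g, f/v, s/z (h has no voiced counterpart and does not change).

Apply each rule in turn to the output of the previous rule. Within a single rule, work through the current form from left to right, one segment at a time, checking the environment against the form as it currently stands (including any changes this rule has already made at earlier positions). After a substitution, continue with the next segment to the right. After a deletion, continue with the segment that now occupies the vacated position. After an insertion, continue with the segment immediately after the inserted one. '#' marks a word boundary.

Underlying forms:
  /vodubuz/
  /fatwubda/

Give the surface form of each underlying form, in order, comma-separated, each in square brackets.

[vozuvus], [fatwubd]

/vodubuz/:
  (1) Apocope: no change — [vodubuz]
  (2) Final Obstruent Devoicing: [vodubuz] → [vodubus]
  (3) Spirantization: [vodubus] → [vozuvus]
  (4) Progressive Voicing Assimilation: no change — [vozuvus]
/fatwubda/:
  (1) Apocope: [fatwubda] → [fatwubd]
  (2) Final Obstruent Devoicing: [fatwubd] → [fatwubt]
  (3) Spirantization: no change — [fatwubt]
  (4) Progressive Voicing Assimilation: [fatwubt] → [fatwubd]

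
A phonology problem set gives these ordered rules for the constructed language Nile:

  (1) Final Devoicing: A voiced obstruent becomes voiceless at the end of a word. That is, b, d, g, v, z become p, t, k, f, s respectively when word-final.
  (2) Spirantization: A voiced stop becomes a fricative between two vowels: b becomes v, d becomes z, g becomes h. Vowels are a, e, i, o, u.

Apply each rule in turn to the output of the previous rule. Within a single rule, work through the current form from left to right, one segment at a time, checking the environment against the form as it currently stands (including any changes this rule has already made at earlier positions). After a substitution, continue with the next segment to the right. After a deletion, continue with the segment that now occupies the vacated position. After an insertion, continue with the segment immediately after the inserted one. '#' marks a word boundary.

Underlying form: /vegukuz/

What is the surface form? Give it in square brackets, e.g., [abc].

(1) Final Devoicing: [vegukuz] → [vegukus]
(2) Spirantization: [vegukus] → [vehukus]

[vehukus]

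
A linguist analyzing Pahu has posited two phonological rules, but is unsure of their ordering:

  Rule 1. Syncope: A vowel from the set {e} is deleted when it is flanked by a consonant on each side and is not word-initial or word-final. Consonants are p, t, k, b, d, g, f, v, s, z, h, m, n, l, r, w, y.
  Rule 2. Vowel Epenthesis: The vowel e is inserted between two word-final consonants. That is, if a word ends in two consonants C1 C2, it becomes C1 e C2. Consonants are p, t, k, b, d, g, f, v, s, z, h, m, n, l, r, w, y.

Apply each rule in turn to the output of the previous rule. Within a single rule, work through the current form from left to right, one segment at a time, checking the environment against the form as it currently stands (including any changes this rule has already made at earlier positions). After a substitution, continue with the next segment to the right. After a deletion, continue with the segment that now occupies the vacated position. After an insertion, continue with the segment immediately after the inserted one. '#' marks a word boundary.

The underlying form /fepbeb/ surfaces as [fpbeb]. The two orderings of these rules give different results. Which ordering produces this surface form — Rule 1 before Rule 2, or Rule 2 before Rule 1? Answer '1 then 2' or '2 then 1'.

1 then 2

Order 1 then 2:
  1 Syncope: [fepbeb] → [fpbb]
  2 Vowel Epenthesis: [fpbb] → [fpbeb]
  result: [fpbeb]
Order 2 then 1:
  2 Vowel Epenthesis: no change — [fepbeb]
  1 Syncope: [fepbeb] → [fpbb]
  result: [fpbb]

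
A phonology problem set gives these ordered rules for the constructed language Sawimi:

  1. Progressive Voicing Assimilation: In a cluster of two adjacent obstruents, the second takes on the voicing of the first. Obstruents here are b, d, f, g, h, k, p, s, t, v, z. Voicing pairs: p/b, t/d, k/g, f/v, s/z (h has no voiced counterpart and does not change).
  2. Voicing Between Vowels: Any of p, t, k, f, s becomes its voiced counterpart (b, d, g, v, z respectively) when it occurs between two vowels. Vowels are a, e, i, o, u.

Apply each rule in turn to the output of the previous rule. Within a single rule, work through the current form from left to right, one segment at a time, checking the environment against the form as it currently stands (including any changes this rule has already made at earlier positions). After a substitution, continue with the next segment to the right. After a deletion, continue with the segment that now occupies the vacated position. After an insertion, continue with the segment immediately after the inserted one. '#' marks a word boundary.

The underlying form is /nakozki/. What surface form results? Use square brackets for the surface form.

[nagozgi]

1 Progressive Voicing Assimilation: [nakozki] → [nakozgi]
2 Voicing Between Vowels: [nakozgi] → [nagozgi]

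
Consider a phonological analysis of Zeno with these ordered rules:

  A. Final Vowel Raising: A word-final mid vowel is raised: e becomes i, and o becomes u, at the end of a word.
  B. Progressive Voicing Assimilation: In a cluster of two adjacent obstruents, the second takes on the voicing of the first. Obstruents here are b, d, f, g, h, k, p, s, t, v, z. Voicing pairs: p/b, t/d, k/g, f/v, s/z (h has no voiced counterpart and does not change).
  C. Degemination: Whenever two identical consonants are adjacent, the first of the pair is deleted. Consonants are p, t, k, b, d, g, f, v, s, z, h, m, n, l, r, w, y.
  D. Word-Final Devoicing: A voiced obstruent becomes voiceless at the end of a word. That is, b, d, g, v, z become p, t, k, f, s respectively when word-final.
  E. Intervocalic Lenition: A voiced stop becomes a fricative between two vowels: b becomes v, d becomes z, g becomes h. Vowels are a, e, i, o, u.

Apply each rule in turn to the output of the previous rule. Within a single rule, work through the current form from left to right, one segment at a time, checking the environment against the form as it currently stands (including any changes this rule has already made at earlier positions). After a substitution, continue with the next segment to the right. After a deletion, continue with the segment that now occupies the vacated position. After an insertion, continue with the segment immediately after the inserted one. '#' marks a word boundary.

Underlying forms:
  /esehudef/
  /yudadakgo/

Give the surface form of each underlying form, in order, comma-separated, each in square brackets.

/esehudef/:
  A Final Vowel Raising: no change — [esehudef]
  B Progressive Voicing Assimilation: no change — [esehudef]
  C Degemination: no change — [esehudef]
  D Word-Final Devoicing: no change — [esehudef]
  E Intervocalic Lenition: [esehudef] → [esehuzef]
/yudadakgo/:
  A Final Vowel Raising: [yudadakgo] → [yudadakgu]
  B Progressive Voicing Assimilation: [yudadakgu] → [yudadakku]
  C Degemination: [yudadakku] → [yudadaku]
  D Word-Final Devoicing: no change — [yudadaku]
  E Intervocalic Lenition: [yudadaku] → [yuzazaku]

[esehuzef], [yuzazaku]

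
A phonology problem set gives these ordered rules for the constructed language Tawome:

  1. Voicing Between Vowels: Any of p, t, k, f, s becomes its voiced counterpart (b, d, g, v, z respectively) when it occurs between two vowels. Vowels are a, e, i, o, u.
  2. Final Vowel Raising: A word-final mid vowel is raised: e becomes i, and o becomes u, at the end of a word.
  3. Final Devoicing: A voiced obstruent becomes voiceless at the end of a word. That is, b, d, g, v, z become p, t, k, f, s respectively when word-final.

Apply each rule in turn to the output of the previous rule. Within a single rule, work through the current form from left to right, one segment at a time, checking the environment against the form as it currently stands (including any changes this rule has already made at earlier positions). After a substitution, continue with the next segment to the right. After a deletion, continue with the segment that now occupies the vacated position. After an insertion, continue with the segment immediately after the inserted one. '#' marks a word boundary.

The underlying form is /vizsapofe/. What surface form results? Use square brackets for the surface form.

1 Voicing Between Vowels: [vizsapofe] → [vizsabove]
2 Final Vowel Raising: [vizsabove] → [vizsabovi]
3 Final Devoicing: no change — [vizsabovi]

[vizsabovi]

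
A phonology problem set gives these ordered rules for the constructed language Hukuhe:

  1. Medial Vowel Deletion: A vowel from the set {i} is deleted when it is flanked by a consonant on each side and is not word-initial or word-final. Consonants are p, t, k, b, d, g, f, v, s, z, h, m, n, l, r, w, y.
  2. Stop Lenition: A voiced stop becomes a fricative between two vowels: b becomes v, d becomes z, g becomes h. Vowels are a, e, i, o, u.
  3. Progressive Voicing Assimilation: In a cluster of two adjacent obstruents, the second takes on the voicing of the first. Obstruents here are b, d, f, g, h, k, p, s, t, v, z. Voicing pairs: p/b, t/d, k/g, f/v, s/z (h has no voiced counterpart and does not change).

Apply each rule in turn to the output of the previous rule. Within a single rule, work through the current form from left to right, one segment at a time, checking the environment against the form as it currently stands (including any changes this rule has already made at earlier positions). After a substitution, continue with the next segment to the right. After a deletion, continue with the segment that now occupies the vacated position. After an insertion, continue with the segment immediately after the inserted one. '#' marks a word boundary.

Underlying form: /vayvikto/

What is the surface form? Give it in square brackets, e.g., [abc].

1 Medial Vowel Deletion: [vayvikto] → [vayvkto]
2 Stop Lenition: no change — [vayvkto]
3 Progressive Voicing Assimilation: [vayvkto] → [vayvgdo]

[vayvgdo]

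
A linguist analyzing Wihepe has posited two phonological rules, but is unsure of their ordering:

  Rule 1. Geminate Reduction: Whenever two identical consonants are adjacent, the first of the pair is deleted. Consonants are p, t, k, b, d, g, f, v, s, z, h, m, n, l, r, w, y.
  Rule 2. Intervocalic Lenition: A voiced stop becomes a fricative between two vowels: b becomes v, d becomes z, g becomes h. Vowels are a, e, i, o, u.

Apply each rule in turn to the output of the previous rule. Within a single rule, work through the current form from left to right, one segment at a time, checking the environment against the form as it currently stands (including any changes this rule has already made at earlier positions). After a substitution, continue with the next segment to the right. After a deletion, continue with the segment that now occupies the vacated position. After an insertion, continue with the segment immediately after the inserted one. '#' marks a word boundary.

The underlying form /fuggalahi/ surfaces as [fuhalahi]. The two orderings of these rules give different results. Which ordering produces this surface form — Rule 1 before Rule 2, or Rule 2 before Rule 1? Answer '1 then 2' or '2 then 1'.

1 then 2

Order 1 then 2:
  1 Geminate Reduction: [fuggalahi] → [fugalahi]
  2 Intervocalic Lenition: [fugalahi] → [fuhalahi]
  result: [fuhalahi]
Order 2 then 1:
  2 Intervocalic Lenition: no change — [fuggalahi]
  1 Geminate Reduction: [fuggalahi] → [fugalahi]
  result: [fugalahi]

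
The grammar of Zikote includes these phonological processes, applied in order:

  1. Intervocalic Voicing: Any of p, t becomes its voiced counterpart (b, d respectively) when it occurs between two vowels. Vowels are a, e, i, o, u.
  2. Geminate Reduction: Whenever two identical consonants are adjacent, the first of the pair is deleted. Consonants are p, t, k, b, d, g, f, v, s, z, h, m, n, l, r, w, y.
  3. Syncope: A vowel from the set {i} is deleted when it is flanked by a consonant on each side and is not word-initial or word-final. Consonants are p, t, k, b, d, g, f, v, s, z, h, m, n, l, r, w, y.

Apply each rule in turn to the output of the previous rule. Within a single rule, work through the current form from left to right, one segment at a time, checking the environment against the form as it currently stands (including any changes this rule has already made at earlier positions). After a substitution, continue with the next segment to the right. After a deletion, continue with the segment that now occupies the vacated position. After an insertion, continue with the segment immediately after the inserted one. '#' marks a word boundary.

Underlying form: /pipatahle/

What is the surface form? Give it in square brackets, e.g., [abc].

1 Intervocalic Voicing: [pipatahle] → [pibadahle]
2 Geminate Reduction: no change — [pibadahle]
3 Syncope: [pibadahle] → [pbadahle]

[pbadahle]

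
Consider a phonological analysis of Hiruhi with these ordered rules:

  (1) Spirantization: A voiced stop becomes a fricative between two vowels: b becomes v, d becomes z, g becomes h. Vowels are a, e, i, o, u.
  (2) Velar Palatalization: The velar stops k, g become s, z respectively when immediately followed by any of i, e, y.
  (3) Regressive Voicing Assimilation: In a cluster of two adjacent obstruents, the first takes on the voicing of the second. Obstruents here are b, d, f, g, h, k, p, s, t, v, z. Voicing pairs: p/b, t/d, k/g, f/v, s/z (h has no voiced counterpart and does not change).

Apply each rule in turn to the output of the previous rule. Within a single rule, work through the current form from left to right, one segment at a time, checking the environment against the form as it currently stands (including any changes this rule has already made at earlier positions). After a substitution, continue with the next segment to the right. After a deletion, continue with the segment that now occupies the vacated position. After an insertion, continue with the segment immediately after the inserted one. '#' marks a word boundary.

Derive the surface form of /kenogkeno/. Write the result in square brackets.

[senokseno]

(1) Spirantization: no change — [kenogkeno]
(2) Velar Palatalization: [kenogkeno] → [senogseno]
(3) Regressive Voicing Assimilation: [senogseno] → [senokseno]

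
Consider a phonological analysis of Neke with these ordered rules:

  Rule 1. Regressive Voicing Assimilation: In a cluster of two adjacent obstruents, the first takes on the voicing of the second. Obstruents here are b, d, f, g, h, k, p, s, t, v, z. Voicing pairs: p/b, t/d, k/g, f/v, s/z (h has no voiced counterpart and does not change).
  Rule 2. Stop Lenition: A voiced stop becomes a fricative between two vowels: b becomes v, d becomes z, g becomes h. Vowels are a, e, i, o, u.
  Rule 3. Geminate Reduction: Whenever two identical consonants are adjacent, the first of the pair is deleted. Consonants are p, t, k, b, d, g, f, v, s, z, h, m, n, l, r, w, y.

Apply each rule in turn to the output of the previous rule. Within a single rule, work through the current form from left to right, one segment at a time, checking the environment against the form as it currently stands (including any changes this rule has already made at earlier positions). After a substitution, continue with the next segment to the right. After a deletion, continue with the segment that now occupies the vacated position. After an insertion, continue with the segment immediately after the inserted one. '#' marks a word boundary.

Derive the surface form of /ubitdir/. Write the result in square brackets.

Rule 1 Regressive Voicing Assimilation: [ubitdir] → [ubiddir]
Rule 2 Stop Lenition: [ubiddir] → [uviddir]
Rule 3 Geminate Reduction: [uviddir] → [uvidir]

[uvidir]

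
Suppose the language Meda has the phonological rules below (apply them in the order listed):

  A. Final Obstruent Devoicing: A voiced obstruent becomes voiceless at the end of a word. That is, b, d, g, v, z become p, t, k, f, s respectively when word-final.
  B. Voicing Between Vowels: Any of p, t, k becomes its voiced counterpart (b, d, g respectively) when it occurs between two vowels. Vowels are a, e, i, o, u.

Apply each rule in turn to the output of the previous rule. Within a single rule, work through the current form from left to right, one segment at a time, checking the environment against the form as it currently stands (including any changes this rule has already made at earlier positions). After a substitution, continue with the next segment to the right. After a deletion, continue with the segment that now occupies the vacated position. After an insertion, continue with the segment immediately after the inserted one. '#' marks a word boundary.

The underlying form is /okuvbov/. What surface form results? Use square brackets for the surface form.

[oguvbof]

A Final Obstruent Devoicing: [okuvbov] → [okuvbof]
B Voicing Between Vowels: [okuvbof] → [oguvbof]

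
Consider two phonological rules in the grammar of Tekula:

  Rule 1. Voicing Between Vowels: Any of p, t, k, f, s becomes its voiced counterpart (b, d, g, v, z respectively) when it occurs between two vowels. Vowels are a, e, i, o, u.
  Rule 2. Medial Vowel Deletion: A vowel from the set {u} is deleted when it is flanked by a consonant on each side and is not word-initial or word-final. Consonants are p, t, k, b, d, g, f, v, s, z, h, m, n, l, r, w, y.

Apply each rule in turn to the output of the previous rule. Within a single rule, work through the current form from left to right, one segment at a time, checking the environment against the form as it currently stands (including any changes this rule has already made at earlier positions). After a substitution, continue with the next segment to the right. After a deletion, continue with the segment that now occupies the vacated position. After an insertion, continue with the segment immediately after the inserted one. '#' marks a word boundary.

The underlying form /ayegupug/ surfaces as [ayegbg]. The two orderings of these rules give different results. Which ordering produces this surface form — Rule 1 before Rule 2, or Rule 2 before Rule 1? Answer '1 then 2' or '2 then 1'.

1 then 2

Order 1 then 2:
  1 Voicing Between Vowels: [ayegupug] → [ayegubug]
  2 Medial Vowel Deletion: [ayegubug] → [ayegbg]
  result: [ayegbg]
Order 2 then 1:
  2 Medial Vowel Deletion: [ayegupug] → [ayegpg]
  1 Voicing Between Vowels: no change — [ayegpg]
  result: [ayegpg]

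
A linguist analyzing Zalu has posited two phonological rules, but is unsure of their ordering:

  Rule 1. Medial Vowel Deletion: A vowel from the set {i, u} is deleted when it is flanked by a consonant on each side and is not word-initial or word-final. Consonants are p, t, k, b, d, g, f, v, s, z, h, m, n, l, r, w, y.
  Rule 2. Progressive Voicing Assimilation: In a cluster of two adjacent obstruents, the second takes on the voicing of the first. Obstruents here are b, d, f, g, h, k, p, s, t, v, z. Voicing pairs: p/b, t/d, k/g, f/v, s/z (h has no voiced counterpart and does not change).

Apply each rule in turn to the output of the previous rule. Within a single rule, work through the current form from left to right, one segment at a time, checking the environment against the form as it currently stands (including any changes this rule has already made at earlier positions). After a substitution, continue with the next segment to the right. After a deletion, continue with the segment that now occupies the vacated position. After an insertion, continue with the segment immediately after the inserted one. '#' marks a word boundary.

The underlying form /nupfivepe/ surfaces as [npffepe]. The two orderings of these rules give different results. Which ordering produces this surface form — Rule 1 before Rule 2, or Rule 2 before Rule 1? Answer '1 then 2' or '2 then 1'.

1 then 2

Order 1 then 2:
  1 Medial Vowel Deletion: [nupfivepe] → [npfvepe]
  2 Progressive Voicing Assimilation: [npfvepe] → [npffepe]
  result: [npffepe]
Order 2 then 1:
  2 Progressive Voicing Assimilation: no change — [nupfivepe]
  1 Medial Vowel Deletion: [nupfivepe] → [npfvepe]
  result: [npfvepe]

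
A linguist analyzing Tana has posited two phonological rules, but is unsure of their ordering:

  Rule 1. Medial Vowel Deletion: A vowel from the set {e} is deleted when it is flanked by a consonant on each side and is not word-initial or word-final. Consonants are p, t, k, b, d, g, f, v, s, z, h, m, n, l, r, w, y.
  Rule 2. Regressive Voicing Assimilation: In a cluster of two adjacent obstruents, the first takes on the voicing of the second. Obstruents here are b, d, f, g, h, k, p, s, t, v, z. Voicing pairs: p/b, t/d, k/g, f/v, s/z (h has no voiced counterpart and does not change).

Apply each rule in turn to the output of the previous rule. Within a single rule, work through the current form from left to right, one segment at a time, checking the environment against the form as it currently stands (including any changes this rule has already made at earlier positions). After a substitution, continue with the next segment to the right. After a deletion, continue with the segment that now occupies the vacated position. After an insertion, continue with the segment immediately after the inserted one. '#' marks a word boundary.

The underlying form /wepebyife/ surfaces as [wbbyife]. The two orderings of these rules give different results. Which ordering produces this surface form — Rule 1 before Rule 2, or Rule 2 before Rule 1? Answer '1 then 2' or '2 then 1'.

1 then 2

Order 1 then 2:
  1 Medial Vowel Deletion: [wepebyife] → [wpbyife]
  2 Regressive Voicing Assimilation: [wpbyife] → [wbbyife]
  result: [wbbyife]
Order 2 then 1:
  2 Regressive Voicing Assimilation: no change — [wepebyife]
  1 Medial Vowel Deletion: [wepebyife] → [wpbyife]
  result: [wpbyife]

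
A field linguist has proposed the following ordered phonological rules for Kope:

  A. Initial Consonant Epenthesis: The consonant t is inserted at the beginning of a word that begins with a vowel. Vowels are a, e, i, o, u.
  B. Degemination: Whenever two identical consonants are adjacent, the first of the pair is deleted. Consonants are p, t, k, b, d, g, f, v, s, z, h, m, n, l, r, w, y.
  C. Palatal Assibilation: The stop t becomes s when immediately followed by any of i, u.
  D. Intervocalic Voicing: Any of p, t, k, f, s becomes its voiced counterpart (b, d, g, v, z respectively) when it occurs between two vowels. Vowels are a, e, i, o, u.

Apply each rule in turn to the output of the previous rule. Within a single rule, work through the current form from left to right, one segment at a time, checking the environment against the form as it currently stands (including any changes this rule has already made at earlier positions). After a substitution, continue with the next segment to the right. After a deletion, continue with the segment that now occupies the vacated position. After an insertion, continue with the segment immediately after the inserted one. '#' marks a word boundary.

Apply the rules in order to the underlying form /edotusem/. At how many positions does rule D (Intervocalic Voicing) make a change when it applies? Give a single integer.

2

A Initial Consonant Epenthesis: [edotusem] → [tedotusem]
B Degemination: no change — [tedotusem]
C Palatal Assibilation: [tedotusem] → [tedosusem]
D Intervocalic Voicing: [tedosusem] → [tedozuzem]
Rule D changed 2 position(s).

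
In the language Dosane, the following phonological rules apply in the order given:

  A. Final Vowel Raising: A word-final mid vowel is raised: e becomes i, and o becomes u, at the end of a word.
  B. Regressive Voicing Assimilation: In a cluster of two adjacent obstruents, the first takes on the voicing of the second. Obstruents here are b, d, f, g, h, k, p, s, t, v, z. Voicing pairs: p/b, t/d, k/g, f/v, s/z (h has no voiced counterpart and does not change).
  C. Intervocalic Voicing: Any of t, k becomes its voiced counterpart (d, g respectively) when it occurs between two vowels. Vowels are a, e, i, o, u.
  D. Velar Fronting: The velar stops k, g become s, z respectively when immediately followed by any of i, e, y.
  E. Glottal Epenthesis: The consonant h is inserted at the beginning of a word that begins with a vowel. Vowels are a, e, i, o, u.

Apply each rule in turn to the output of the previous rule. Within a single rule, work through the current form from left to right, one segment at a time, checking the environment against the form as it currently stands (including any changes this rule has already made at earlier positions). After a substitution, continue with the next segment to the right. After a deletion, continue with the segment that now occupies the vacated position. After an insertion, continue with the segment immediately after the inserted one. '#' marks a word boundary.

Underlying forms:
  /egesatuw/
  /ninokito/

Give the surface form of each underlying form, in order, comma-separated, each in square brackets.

/egesatuw/:
  A Final Vowel Raising: no change — [egesatuw]
  B Regressive Voicing Assimilation: no change — [egesatuw]
  C Intervocalic Voicing: [egesatuw] → [egesaduw]
  D Velar Fronting: [egesaduw] → [ezesaduw]
  E Glottal Epenthesis: [ezesaduw] → [hezesaduw]
/ninokito/:
  A Final Vowel Raising: [ninokito] → [ninokitu]
  B Regressive Voicing Assimilation: no change — [ninokitu]
  C Intervocalic Voicing: [ninokitu] → [ninogidu]
  D Velar Fronting: [ninogidu] → [ninozidu]
  E Glottal Epenthesis: no change — [ninozidu]

[hezesaduw], [ninozidu]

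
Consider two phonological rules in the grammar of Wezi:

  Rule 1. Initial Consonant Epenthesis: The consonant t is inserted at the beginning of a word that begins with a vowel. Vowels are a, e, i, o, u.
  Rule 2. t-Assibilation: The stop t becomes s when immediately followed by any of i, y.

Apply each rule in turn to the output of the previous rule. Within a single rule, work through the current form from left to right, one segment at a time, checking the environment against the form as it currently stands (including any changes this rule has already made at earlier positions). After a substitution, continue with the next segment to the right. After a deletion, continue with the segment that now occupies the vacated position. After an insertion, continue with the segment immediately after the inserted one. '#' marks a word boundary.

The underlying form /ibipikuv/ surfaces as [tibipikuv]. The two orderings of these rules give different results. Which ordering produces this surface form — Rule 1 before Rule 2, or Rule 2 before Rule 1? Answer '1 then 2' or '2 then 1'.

2 then 1

Order 1 then 2:
  1 Initial Consonant Epenthesis: [ibipikuv] → [tibipikuv]
  2 t-Assibilation: [tibipikuv] → [sibipikuv]
  result: [sibipikuv]
Order 2 then 1:
  2 t-Assibilation: no change — [ibipikuv]
  1 Initial Consonant Epenthesis: [ibipikuv] → [tibipikuv]
  result: [tibipikuv]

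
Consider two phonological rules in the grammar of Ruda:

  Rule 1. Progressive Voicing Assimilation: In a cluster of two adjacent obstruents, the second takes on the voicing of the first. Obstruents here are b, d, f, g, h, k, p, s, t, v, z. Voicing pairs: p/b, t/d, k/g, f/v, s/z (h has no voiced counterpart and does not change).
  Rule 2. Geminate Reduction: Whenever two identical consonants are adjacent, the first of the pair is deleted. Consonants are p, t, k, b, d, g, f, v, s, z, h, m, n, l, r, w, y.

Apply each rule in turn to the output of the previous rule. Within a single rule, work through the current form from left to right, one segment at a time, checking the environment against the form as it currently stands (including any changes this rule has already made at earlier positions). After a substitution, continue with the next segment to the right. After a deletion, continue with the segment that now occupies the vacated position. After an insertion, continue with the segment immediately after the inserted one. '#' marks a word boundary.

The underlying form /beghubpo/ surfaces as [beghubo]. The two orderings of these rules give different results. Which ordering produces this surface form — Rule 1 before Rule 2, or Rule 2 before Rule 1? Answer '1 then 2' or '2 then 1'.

1 then 2

Order 1 then 2:
  1 Progressive Voicing Assimilation: [beghubpo] → [beghubbo]
  2 Geminate Reduction: [beghubbo] → [beghubo]
  result: [beghubo]
Order 2 then 1:
  2 Geminate Reduction: no change — [beghubpo]
  1 Progressive Voicing Assimilation: [beghubpo] → [beghubbo]
  result: [beghubbo]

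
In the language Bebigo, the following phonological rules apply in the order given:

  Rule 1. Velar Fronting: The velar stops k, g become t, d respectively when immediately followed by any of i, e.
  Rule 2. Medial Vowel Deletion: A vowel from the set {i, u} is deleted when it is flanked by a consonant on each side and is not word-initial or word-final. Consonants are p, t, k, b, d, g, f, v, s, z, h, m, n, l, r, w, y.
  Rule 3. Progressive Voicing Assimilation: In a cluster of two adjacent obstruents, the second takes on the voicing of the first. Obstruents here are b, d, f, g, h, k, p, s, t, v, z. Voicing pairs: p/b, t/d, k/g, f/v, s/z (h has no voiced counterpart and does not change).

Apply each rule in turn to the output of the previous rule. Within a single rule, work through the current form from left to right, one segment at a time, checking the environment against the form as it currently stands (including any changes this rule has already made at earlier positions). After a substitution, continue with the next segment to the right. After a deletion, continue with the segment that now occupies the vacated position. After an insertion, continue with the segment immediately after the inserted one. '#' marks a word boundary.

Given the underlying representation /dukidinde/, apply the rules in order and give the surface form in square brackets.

Rule 1 Velar Fronting: [dukidinde] → [dutidinde]
Rule 2 Medial Vowel Deletion: [dutidinde] → [dtdnde]
Rule 3 Progressive Voicing Assimilation: [dtdnde] → [dddnde]

[dddnde]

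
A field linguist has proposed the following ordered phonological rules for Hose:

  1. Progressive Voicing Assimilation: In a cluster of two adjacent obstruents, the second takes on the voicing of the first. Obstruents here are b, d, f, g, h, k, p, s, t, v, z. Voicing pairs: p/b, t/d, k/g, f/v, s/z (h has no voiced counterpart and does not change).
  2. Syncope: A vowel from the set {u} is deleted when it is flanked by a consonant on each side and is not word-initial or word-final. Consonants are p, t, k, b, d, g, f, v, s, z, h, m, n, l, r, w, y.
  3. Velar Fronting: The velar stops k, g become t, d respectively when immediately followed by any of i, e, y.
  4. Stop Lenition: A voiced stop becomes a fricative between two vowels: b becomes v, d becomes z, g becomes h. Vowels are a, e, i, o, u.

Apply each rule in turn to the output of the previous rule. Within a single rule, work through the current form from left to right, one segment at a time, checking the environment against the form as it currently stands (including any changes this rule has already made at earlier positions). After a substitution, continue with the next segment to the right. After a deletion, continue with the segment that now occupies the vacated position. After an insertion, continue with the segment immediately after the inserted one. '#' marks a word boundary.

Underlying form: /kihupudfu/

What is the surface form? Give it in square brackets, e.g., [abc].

1 Progressive Voicing Assimilation: [kihupudfu] → [kihupudvu]
2 Syncope: [kihupudvu] → [kihpdvu]
3 Velar Fronting: [kihpdvu] → [tihpdvu]
4 Stop Lenition: no change — [tihpdvu]

[tihpdvu]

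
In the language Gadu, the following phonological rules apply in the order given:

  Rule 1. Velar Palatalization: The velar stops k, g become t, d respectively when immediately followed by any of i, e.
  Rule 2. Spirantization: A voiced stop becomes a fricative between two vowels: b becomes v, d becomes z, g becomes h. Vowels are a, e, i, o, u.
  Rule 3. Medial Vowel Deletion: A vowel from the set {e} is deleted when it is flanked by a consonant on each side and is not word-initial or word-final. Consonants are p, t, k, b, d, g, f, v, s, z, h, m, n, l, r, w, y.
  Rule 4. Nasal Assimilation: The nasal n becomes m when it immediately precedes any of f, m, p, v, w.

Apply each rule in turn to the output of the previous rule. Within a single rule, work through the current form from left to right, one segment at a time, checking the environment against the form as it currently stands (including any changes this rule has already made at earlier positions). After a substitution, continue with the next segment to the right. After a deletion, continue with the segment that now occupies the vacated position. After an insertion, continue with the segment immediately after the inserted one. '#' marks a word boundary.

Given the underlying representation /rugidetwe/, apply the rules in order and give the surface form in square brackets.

Rule 1 Velar Palatalization: [rugidetwe] → [rudidetwe]
Rule 2 Spirantization: [rudidetwe] → [ruzizetwe]
Rule 3 Medial Vowel Deletion: [ruzizetwe] → [ruziztwe]
Rule 4 Nasal Assimilation: no change — [ruziztwe]

[ruziztwe]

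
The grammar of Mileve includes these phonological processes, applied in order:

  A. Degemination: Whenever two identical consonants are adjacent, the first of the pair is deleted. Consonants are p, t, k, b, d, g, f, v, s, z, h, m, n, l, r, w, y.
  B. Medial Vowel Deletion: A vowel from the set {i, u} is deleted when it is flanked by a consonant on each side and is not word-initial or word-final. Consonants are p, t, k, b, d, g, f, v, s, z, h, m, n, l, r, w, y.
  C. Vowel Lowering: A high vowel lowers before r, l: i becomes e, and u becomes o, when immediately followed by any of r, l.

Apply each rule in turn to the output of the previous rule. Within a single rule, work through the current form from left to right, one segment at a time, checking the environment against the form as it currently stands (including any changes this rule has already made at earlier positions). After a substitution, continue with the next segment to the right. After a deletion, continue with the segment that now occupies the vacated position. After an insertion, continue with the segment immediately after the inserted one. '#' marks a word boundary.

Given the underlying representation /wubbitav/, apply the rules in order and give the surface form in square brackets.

[wbtav]

A Degemination: [wubbitav] → [wubitav]
B Medial Vowel Deletion: [wubitav] → [wbtav]
C Vowel Lowering: no change — [wbtav]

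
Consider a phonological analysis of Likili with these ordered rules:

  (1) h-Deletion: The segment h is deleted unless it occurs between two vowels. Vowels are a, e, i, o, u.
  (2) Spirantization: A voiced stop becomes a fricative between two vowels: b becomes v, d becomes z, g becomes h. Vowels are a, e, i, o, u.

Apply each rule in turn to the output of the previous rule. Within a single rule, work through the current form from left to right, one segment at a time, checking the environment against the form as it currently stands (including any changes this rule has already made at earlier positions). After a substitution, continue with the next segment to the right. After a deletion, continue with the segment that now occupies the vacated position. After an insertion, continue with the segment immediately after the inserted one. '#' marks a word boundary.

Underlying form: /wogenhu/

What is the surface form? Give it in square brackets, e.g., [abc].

(1) h-Deletion: [wogenhu] → [wogenu]
(2) Spirantization: [wogenu] → [wohenu]

[wohenu]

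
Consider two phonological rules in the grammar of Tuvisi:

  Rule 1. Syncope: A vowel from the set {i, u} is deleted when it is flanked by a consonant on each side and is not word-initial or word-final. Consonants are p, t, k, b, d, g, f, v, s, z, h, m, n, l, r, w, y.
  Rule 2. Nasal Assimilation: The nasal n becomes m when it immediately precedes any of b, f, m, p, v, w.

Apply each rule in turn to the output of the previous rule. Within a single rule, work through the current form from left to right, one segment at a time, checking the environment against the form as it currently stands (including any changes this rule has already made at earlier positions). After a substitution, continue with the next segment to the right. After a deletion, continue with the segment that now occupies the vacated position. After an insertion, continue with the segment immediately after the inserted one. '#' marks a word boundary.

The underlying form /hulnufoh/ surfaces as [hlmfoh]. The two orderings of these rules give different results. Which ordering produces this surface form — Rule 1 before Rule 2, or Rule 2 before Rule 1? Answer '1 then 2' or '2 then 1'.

Order 1 then 2:
  1 Syncope: [hulnufoh] → [hlnfoh]
  2 Nasal Assimilation: [hlnfoh] → [hlmfoh]
  result: [hlmfoh]
Order 2 then 1:
  2 Nasal Assimilation: no change — [hulnufoh]
  1 Syncope: [hulnufoh] → [hlnfoh]
  result: [hlnfoh]

1 then 2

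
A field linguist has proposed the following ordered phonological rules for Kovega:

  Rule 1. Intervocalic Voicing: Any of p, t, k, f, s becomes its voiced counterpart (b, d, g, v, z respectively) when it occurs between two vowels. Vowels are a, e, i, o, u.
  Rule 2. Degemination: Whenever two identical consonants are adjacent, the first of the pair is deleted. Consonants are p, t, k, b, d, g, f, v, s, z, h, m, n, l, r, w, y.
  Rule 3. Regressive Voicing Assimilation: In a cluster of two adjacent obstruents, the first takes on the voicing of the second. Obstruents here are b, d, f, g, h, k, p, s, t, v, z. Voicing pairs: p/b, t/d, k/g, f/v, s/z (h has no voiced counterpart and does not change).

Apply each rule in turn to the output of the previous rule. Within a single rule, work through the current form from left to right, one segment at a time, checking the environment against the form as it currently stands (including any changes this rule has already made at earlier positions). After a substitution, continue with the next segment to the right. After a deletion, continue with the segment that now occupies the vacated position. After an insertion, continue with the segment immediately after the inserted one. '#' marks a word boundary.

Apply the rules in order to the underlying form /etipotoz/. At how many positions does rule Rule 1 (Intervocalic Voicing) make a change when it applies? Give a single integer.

Rule 1 Intervocalic Voicing: [etipotoz] → [edibodoz]
Rule 2 Degemination: no change — [edibodoz]
Rule 3 Regressive Voicing Assimilation: no change — [edibodoz]
Rule Rule 1 changed 3 position(s).

3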